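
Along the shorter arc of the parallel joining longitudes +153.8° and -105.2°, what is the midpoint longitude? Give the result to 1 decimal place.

Signed shortest Δλ from +153.8° to -105.2° is +101.0°.
Midpoint longitude = +153.8° + (+101.0°)/2 = +153.8° + 50.5° = +204.3°.
Normalise into (−180°, 180°]: -155.7°.
(The naïve average (+153.8 + -105.2)/2 = 24.3° is on the wrong side of the globe.)

-155.7°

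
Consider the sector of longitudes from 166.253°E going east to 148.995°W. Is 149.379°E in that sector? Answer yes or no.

Band width going east from +166.253° to -148.995°: ((-148.995 − 166.253) mod 360) = 44.752°.
Offset of +149.379° east of the west edge: ((149.379 − 166.253) mod 360) = 343.126°.
343.126° > 44.752° ⇒ outside.

No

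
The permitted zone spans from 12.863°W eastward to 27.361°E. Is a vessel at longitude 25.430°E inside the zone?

Band width going east from -12.863° to +27.361°: ((27.361 − -12.863) mod 360) = 40.224°.
Offset of +25.430° east of the west edge: ((25.430 − -12.863) mod 360) = 38.293°.
38.293° ≤ 40.224° ⇒ inside.

Yes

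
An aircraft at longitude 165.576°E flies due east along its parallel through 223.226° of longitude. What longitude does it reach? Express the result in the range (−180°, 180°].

28.802°E

Start at +165.576°; shift +223.226° → +388.802°.
+388.802° lies outside (−180°, 180°]; subtract 360° → +28.802°.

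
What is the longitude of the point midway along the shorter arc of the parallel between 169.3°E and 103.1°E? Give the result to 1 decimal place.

Signed shortest Δλ from +169.3° to +103.1° is -66.2°.
Midpoint longitude = +169.3° + (-66.2°)/2 = +169.3° − 33.1° = +136.2°.

136.2°E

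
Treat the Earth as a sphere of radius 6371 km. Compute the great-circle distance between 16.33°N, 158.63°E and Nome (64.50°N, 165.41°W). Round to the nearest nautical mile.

3240 nmi

Δλ = -165.41 − 158.63 = -324.04°; wrapped into (−180°, 180°]: 35.96°.
Δφ = 64.50 − 16.33 = 48.17°.
a = sin²(Δφ/2) + cos φ₁ · cos φ₂ · sin²(Δλ/2) = 0.205906.
c = 2·atan2(√a, √(1−a)) = 0.94198 rad → d = 6371·c ≈ 6001.35 km ≈ 3240.47 nmi.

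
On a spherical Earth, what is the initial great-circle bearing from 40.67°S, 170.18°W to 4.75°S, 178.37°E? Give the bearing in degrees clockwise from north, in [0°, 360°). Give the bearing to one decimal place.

Δλ = 178.37 − -170.18 = 348.55°; wrapped into (−180°, 180°]: -11.45°.
θ = atan2( sin Δλ · cos φ₂ , cos φ₁ · sin φ₂ − sin φ₁ · cos φ₂ · cos Δλ )
  = atan2(-0.19783, 0.57373) = -19.025° → normalised to [0°, 360°): 340.975°.

341.0°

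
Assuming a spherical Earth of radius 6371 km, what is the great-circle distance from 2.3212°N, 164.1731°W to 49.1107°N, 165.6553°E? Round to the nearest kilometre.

Δλ = 165.6553 − -164.1731 = 329.8284°; wrapped into (−180°, 180°]: -30.1716°.
Δφ = 49.1107 − 2.3212 = 46.7895°.
a = sin²(Δφ/2) + cos φ₁ · cos φ₂ · sin²(Δλ/2) = 0.201965.
c = 2·atan2(√a, √(1−a)) = 0.93220 rad → d = 6371·c ≈ 5939.03 km.

5939 km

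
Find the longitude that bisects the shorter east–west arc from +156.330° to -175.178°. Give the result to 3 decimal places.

Signed shortest Δλ from +156.330° to -175.178° is +28.492°.
Midpoint longitude = +156.330° + (+28.492°)/2 = +156.330° + 14.246° = +170.576°.
(The naïve average (+156.330 + -175.178)/2 = -9.424° is on the wrong side of the globe.)

+170.576°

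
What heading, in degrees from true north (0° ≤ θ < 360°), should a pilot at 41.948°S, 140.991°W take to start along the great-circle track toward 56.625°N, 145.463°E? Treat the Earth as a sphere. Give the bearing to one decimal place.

Δλ = 145.463 − -140.991 = 286.454°; wrapped into (−180°, 180°]: -73.546°.
θ = atan2( sin Δλ · cos φ₂ , cos φ₁ · sin φ₂ − sin φ₁ · cos φ₂ · cos Δλ )
  = atan2(-0.52759, 0.72526) = -36.034° → normalised to [0°, 360°): 323.966°.

324.0°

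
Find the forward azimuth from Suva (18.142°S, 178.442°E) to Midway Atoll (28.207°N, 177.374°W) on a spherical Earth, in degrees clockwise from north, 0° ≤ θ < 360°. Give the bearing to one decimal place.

Δλ = -177.374 − 178.442 = -355.816°; wrapped into (−180°, 180°]: 4.184°.
θ = atan2( sin Δλ · cos φ₂ , cos φ₁ · sin φ₂ − sin φ₁ · cos φ₂ · cos Δλ )
  = atan2(0.06430, 0.72283) = 5.083° → normalised to [0°, 360°): 5.083°.

5.1°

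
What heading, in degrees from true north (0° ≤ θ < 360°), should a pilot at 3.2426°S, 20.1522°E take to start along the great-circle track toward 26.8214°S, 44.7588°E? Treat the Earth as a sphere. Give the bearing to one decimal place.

137.4°

Δλ = 44.7588 − 20.1522 = 24.6066°.
θ = atan2( sin Δλ · cos φ₂ , cos φ₁ · sin φ₂ − sin φ₁ · cos φ₂ · cos Δλ )
  = atan2(0.37159, -0.40459) = 137.435° → normalised to [0°, 360°): 137.435°.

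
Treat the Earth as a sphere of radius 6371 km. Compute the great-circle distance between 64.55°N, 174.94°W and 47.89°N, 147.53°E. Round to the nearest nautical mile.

Δλ = 147.53 − -174.94 = 322.47°; wrapped into (−180°, 180°]: -37.53°.
Δφ = 47.89 − 64.55 = -16.66°.
a = sin²(Δφ/2) + cos φ₁ · cos φ₂ · sin²(Δλ/2) = 0.050807.
c = 2·atan2(√a, √(1−a)) = 0.45472 rad → d = 6371·c ≈ 2897.01 km ≈ 1564.26 nmi.

1564 nmi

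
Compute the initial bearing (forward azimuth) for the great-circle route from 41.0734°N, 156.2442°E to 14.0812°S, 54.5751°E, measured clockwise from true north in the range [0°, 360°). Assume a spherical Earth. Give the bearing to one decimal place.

266.7°

Δλ = 54.5751 − 156.2442 = -101.6691°.
θ = atan2( sin Δλ · cos φ₂ , cos φ₁ · sin φ₂ − sin φ₁ · cos φ₂ · cos Δλ )
  = atan2(-0.94990, -0.05452) = -93.285° → normalised to [0°, 360°): 266.715°.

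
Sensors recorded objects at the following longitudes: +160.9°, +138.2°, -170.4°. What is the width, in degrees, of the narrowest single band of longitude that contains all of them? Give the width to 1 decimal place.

51.4°

Sort the longitudes: -170.4°, +138.2°, +160.9°.
Eastward gaps between consecutive values (wrapping around): 308.6°, 22.7°, 28.7°.
Largest gap = 308.6° ⇒ minimal covering band is its complement: 360° − 308.6° = 51.4°.
Band runs from +138.2° eastward to -170.4°, crossing the antimeridian.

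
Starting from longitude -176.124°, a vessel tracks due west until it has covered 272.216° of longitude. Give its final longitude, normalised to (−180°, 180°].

-88.340°

Start at -176.124°; shift −272.216° → -448.340°.
-448.340° lies outside (−180°, 180°]; add 360° → -88.340°.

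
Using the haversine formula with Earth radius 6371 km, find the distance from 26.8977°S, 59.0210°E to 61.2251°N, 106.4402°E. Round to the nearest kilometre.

Δλ = 106.4402 − 59.0210 = 47.4192°.
Δφ = 61.2251 − -26.8977 = 88.1228°.
a = sin²(Δφ/2) + cos φ₁ · cos φ₂ · sin²(Δλ/2) = 0.553032.
c = 2·atan2(√a, √(1−a)) = 1.67706 rad → d = 6371·c ≈ 10684.55 km.

10685 km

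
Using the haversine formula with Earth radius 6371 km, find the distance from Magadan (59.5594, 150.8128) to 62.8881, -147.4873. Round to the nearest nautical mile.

1725 nmi

Δλ = -147.4873 − 150.8128 = -298.3001°; wrapped into (−180°, 180°]: 61.6999°.
Δφ = 62.8881 − 59.5594 = 3.3287°.
a = sin²(Δφ/2) + cos φ₁ · cos φ₂ · sin²(Δλ/2) = 0.061558.
c = 2·atan2(√a, √(1−a)) = 0.50146 rad → d = 6371·c ≈ 3194.77 km ≈ 1725.04 nmi.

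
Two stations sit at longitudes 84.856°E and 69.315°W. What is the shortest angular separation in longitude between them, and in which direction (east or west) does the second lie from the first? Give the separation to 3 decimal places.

Raw difference: -69.315 − 84.856 = -154.171°.
Normalise into (−180°, 180°]: -154.171° stays -154.171°.
Negative ⇒ the second point lies to the west; separation 154.171°.

154.171° west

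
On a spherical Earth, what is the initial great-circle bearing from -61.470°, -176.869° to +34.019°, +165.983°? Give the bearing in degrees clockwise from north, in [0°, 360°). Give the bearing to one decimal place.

Δλ = 165.983 − -176.869 = 342.852°; wrapped into (−180°, 180°]: -17.148°.
θ = atan2( sin Δλ · cos φ₂ , cos φ₁ · sin φ₂ − sin φ₁ · cos φ₂ · cos Δλ )
  = atan2(-0.24438, 0.96304) = -14.239° → normalised to [0°, 360°): 345.761°.

345.8°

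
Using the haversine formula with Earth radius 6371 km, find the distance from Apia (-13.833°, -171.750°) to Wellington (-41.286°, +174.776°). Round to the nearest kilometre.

Δλ = 174.776 − -171.750 = 346.526°; wrapped into (−180°, 180°]: -13.474°.
Δφ = -41.286 − -13.833 = -27.453°.
a = sin²(Δφ/2) + cos φ₁ · cos φ₂ · sin²(Δλ/2) = 0.066347.
c = 2·atan2(√a, √(1−a)) = 0.52103 rad → d = 6371·c ≈ 3319.48 km.

3319 km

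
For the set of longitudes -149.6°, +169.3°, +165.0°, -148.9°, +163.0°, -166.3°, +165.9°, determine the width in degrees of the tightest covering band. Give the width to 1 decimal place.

48.1°

Sort the longitudes: -166.3°, -149.6°, -148.9°, +163.0°, +165.0°, +165.9°, +169.3°.
Eastward gaps between consecutive values (wrapping around): 16.7°, 0.7°, 311.9°, 2.0°, 0.9°, 3.4°, 24.4°.
Largest gap = 311.9° ⇒ minimal covering band is its complement: 360° − 311.9° = 48.1°.
Band runs from +163.0° eastward to -148.9°, crossing the antimeridian.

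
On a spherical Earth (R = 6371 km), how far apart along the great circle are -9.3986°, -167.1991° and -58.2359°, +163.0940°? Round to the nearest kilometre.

Δλ = 163.0940 − -167.1991 = 330.2931°; wrapped into (−180°, 180°]: -29.7069°.
Δφ = -58.2359 − -9.3986 = -48.8373°.
a = sin²(Δφ/2) + cos φ₁ · cos φ₂ · sin²(Δλ/2) = 0.205029.
c = 2·atan2(√a, √(1−a)) = 0.93981 rad → d = 6371·c ≈ 5987.53 km.

5988 km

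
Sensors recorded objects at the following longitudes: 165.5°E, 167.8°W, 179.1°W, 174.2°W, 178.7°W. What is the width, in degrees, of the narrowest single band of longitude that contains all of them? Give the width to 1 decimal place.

Sort the longitudes: -179.1°, -178.7°, -174.2°, -167.8°, +165.5°.
Eastward gaps between consecutive values (wrapping around): 0.4°, 4.5°, 6.4°, 333.3°, 15.4°.
Largest gap = 333.3° ⇒ minimal covering band is its complement: 360° − 333.3° = 26.7°.
Band runs from +165.5° eastward to -167.8°, crossing the antimeridian.

26.7°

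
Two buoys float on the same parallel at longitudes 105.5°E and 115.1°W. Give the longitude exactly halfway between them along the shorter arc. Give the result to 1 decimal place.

Signed shortest Δλ from +105.5° to -115.1° is +139.4°.
Midpoint longitude = +105.5° + (+139.4°)/2 = +105.5° + 69.7° = +175.2°.
(The naïve average (+105.5 + -115.1)/2 = -4.8° is on the wrong side of the globe.)

175.2°E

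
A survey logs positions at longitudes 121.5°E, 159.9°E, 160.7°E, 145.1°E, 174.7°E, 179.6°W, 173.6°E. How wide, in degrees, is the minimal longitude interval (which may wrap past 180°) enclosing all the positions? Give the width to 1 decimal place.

Sort the longitudes: -179.6°, +121.5°, +145.1°, +159.9°, +160.7°, +173.6°, +174.7°.
Eastward gaps between consecutive values (wrapping around): 301.1°, 23.6°, 14.8°, 0.8°, 12.9°, 1.1°, 5.7°.
Largest gap = 301.1° ⇒ minimal covering band is its complement: 360° − 301.1° = 58.9°.
Band runs from +121.5° eastward to -179.6°, crossing the antimeridian.

58.9°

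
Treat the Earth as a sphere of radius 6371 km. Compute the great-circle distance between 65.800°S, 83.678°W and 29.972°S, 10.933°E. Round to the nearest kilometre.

7196 km

Δλ = 10.933 − -83.678 = 94.611°.
Δφ = -29.972 − -65.800 = 35.828°.
a = sin²(Δφ/2) + cos φ₁ · cos φ₂ · sin²(Δλ/2) = 0.286436.
c = 2·atan2(√a, √(1−a)) = 1.12948 rad → d = 6371·c ≈ 7195.94 km.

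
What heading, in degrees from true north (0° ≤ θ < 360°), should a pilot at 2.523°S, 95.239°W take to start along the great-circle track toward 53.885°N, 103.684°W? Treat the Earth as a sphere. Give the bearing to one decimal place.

354.1°

Δλ = -103.684 − -95.239 = -8.445°.
θ = atan2( sin Δλ · cos φ₂ , cos φ₁ · sin φ₂ − sin φ₁ · cos φ₂ · cos Δλ )
  = atan2(-0.08656, 0.83272) = -5.935° → normalised to [0°, 360°): 354.065°.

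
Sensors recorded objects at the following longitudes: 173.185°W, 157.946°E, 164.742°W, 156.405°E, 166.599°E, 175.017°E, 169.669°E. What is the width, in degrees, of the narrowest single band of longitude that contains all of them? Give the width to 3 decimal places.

Sort the longitudes: -173.185°, -164.742°, +156.405°, +157.946°, +166.599°, +169.669°, +175.017°.
Eastward gaps between consecutive values (wrapping around): 8.443°, 321.147°, 1.541°, 8.653°, 3.070°, 5.348°, 11.798°.
Largest gap = 321.147° ⇒ minimal covering band is its complement: 360° − 321.147° = 38.853°.
Band runs from +156.405° eastward to -164.742°, crossing the antimeridian.

38.853°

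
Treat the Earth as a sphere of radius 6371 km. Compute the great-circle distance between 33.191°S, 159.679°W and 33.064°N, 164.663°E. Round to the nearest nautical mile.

Δλ = 164.663 − -159.679 = 324.342°; wrapped into (−180°, 180°]: -35.658°.
Δφ = 33.064 − -33.191 = 66.255°.
a = sin²(Δφ/2) + cos φ₁ · cos φ₂ · sin²(Δλ/2) = 0.364413.
c = 2·atan2(√a, √(1−a)) = 1.29618 rad → d = 6371·c ≈ 8257.98 km ≈ 4458.95 nmi.

4459 nmi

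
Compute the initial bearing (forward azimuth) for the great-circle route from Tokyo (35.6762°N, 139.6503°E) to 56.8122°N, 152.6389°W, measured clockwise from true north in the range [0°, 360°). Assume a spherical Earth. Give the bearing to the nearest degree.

42°

Δλ = -152.6389 − 139.6503 = -292.2892°; wrapped into (−180°, 180°]: 67.7108°.
θ = atan2( sin Δλ · cos φ₂ , cos φ₁ · sin φ₂ − sin φ₁ · cos φ₂ · cos Δλ )
  = atan2(0.50649, 0.55874) = 42.192° → normalised to [0°, 360°): 42.192°.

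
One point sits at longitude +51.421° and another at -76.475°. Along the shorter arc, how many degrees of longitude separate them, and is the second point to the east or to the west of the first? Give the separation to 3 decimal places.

Raw difference: -76.475 − 51.421 = -127.896°.
Normalise into (−180°, 180°]: -127.896° stays -127.896°.
Negative ⇒ the second point lies to the west; separation 127.896°.

127.896° west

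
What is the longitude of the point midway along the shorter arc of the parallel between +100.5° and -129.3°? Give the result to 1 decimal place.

+165.6°

Signed shortest Δλ from +100.5° to -129.3° is +130.2°.
Midpoint longitude = +100.5° + (+130.2°)/2 = +100.5° + 65.1° = +165.6°.
(The naïve average (+100.5 + -129.3)/2 = -14.4° is on the wrong side of the globe.)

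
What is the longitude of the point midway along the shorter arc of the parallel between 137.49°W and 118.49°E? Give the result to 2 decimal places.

170.50°E

Signed shortest Δλ from -137.49° to +118.49° is -104.02°.
Midpoint longitude = -137.49° + (-104.02°)/2 = -137.49° − 52.01° = -189.50°.
Normalise into (−180°, 180°]: +170.50°.
(The naïve average (-137.49 + +118.49)/2 = -9.5° is on the wrong side of the globe.)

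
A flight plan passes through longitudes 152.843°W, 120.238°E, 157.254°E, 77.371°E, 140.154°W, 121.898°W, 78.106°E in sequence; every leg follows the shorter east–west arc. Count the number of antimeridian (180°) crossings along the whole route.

Leg 1: -152.843° → +120.238°, shortest Δλ = -86.919° (west) — crosses 180°.
Leg 2: +120.238° → +157.254°, shortest Δλ = 37.016° (east) — does not cross 180°.
Leg 3: +157.254° → +77.371°, shortest Δλ = -79.883° (west) — does not cross 180°.
Leg 4: +77.371° → -140.154°, shortest Δλ = 142.475° (east) — crosses 180°.
Leg 5: -140.154° → -121.898°, shortest Δλ = 18.256° (east) — does not cross 180°.
Leg 6: -121.898° → +78.106°, shortest Δλ = -159.996° (west) — crosses 180°.
Total crossings: 3.

3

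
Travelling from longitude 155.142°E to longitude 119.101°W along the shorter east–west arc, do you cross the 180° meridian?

Yes

Naïve |-119.101 − 155.142| = 274.243° > 180°, so the shorter arc goes the other way round — across 180°.
Signed shortest Δλ = ((-119.101 − 155.142 + 180) mod 360) − 180 = 85.757°.
Going east by 85.757° from +155.142° passes through 180° before reaching -119.101°.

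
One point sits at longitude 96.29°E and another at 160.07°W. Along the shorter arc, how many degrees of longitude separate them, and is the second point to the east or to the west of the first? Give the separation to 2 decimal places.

103.64° east

Raw difference: -160.07 − 96.29 = -256.36°.
Normalise into (−180°, 180°]: -256.36° + 360° = 103.64°.
Positive ⇒ the second point lies to the east; separation 103.64°.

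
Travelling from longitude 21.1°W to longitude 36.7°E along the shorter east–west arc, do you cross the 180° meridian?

Signed shortest Δλ = ((36.7 − -21.1 + 180) mod 360) − 180 = 57.8°.
Going east by 57.8° from -21.1° reaches +36.7° without touching 180°.

No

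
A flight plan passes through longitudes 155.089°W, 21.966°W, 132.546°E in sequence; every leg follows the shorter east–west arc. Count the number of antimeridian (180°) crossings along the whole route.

0

Leg 1: -155.089° → -21.966°, shortest Δλ = 133.123° (east) — does not cross 180°.
Leg 2: -21.966° → +132.546°, shortest Δλ = 154.512° (east) — does not cross 180°.
Total crossings: 0.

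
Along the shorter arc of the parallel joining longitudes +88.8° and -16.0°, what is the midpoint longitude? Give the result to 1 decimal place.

Signed shortest Δλ from +88.8° to -16.0° is -104.8°.
Midpoint longitude = +88.8° + (-104.8°)/2 = +88.8° − 52.4° = +36.4°.

+36.4°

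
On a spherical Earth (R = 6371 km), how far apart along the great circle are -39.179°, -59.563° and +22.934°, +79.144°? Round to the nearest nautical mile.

8495 nmi

Δλ = 79.144 − -59.563 = 138.707°.
Δφ = 22.934 − -39.179 = 62.113°.
a = sin²(Δφ/2) + cos φ₁ · cos φ₂ · sin²(Δλ/2) = 0.891279.
c = 2·atan2(√a, √(1−a)) = 2.46956 rad → d = 6371·c ≈ 15733.58 km ≈ 8495.45 nmi.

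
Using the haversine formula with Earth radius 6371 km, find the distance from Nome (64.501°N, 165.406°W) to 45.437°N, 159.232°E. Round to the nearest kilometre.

3024 km

Δλ = 159.232 − -165.406 = 324.638°; wrapped into (−180°, 180°]: -35.362°.
Δφ = 45.437 − 64.501 = -19.064°.
a = sin²(Δφ/2) + cos φ₁ · cos φ₂ · sin²(Δλ/2) = 0.055288.
c = 2·atan2(√a, √(1−a)) = 0.47471 rad → d = 6371·c ≈ 3024.38 km.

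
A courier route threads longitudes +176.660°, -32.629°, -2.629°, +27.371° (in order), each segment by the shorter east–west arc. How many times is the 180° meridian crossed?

1

Leg 1: +176.660° → -32.629°, shortest Δλ = 150.711° (east) — crosses 180°.
Leg 2: -32.629° → -2.629°, shortest Δλ = 30.0° (east) — does not cross 180°.
Leg 3: -2.629° → +27.371°, shortest Δλ = 30.0° (east) — does not cross 180°.
Total crossings: 1.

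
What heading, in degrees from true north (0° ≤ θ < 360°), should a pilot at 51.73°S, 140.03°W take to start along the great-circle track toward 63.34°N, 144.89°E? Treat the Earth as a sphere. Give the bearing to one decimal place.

Δλ = 144.89 − -140.03 = 284.92°; wrapped into (−180°, 180°]: -75.08°.
θ = atan2( sin Δλ · cos φ₂ , cos φ₁ · sin φ₂ − sin φ₁ · cos φ₂ · cos Δλ )
  = atan2(-0.43357, 0.64422) = -33.941° → normalised to [0°, 360°): 326.059°.

326.1°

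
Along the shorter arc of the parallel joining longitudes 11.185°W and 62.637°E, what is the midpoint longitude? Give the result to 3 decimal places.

Signed shortest Δλ from -11.185° to +62.637° is +73.822°.
Midpoint longitude = -11.185° + (+73.822°)/2 = -11.185° + 36.911° = +25.726°.

25.726°E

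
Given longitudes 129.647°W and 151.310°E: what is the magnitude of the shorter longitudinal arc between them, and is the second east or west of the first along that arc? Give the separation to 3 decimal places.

79.043° west

Raw difference: 151.310 − -129.647 = 280.957°.
Normalise into (−180°, 180°]: 280.957° − 360° = -79.043°.
Negative ⇒ the second point lies to the west; separation 79.043°.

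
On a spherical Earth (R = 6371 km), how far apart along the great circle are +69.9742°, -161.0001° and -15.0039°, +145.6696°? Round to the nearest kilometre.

Δλ = 145.6696 − -161.0001 = 306.6697°; wrapped into (−180°, 180°]: -53.3303°.
Δφ = -15.0039 − 69.9742 = -84.9781°.
a = sin²(Δφ/2) + cos φ₁ · cos φ₂ · sin²(Δλ/2) = 0.522848.
c = 2·atan2(√a, √(1−a)) = 1.61651 rad → d = 6371·c ≈ 10298.78 km.

10299 km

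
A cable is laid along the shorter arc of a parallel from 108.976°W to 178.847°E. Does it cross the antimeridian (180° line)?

Naïve |178.847 − -108.976| = 287.823° > 180°, so the shorter arc goes the other way round — across 180°.
Signed shortest Δλ = ((178.847 − -108.976 + 180) mod 360) − 180 = -72.177°.
Going west by 72.177° from -108.976° passes through 180° before reaching +178.847°.

Yes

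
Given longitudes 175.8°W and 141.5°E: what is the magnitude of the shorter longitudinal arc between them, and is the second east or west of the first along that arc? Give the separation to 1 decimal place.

42.7° west

Raw difference: 141.5 − -175.8 = 317.3°.
Normalise into (−180°, 180°]: 317.3° − 360° = -42.7°.
Negative ⇒ the second point lies to the west; separation 42.7°.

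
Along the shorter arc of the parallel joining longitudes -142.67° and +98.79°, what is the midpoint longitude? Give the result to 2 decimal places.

Signed shortest Δλ from -142.67° to +98.79° is -118.54°.
Midpoint longitude = -142.67° + (-118.54°)/2 = -142.67° − 59.27° = -201.94°.
Normalise into (−180°, 180°]: +158.06°.
(The naïve average (-142.67 + +98.79)/2 = -21.94° is on the wrong side of the globe.)

+158.06°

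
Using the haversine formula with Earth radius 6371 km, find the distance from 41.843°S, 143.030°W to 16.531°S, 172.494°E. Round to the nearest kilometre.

Δλ = 172.494 − -143.030 = 315.524°; wrapped into (−180°, 180°]: -44.476°.
Δφ = -16.531 − -41.843 = 25.312°.
a = sin²(Δφ/2) + cos φ₁ · cos φ₂ · sin²(Δλ/2) = 0.150294.
c = 2·atan2(√a, √(1−a)) = 0.79622 rad → d = 6371·c ≈ 5072.74 km.

5073 km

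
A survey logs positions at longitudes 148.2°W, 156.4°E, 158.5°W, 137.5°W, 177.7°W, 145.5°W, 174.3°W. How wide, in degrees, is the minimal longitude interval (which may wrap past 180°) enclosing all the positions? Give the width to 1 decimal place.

66.1°

Sort the longitudes: -177.7°, -174.3°, -158.5°, -148.2°, -145.5°, -137.5°, +156.4°.
Eastward gaps between consecutive values (wrapping around): 3.4°, 15.8°, 10.3°, 2.7°, 8.0°, 293.9°, 25.9°.
Largest gap = 293.9° ⇒ minimal covering band is its complement: 360° − 293.9° = 66.1°.
Band runs from +156.4° eastward to -137.5°, crossing the antimeridian.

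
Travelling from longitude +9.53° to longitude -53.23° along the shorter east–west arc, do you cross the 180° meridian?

No

Signed shortest Δλ = ((-53.23 − 9.53 + 180) mod 360) − 180 = -62.76°.
Going west by 62.76° from +9.53° reaches -53.23° without touching 180°.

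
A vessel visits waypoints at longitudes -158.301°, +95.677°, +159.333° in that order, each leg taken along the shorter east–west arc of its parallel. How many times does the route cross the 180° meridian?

1

Leg 1: -158.301° → +95.677°, shortest Δλ = -106.022° (west) — crosses 180°.
Leg 2: +95.677° → +159.333°, shortest Δλ = 63.656° (east) — does not cross 180°.
Total crossings: 1.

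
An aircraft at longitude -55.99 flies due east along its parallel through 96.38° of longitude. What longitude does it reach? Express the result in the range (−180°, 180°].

+40.39°

Start at -55.99°; shift +96.38° → +40.39°.
+40.39° already lies in (−180°, 180°].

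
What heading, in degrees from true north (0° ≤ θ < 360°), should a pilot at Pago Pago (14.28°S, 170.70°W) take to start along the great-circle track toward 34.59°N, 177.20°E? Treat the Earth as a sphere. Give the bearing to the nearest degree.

347°

Δλ = 177.20 − -170.70 = 347.90°; wrapped into (−180°, 180°]: -12.10°.
θ = atan2( sin Δλ · cos φ₂ , cos φ₁ · sin φ₂ − sin φ₁ · cos φ₂ · cos Δλ )
  = atan2(-0.17257, 0.74871) = -12.979° → normalised to [0°, 360°): 347.021°.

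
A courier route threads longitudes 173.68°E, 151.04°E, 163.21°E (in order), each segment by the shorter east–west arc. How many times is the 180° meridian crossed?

0

Leg 1: +173.68° → +151.04°, shortest Δλ = -22.64° (west) — does not cross 180°.
Leg 2: +151.04° → +163.21°, shortest Δλ = 12.17° (east) — does not cross 180°.
Total crossings: 0.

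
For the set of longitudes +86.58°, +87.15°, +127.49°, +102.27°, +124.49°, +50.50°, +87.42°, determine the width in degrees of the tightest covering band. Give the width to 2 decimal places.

76.99°

Sort the longitudes: +50.50°, +86.58°, +87.15°, +87.42°, +102.27°, +124.49°, +127.49°.
Eastward gaps between consecutive values (wrapping around): 36.08°, 0.57°, 0.27°, 14.85°, 22.22°, 3.00°, 283.01°.
Largest gap = 283.01° ⇒ minimal covering band is its complement: 360° − 283.01° = 76.99°.
Band runs from +50.50° eastward to +127.49°.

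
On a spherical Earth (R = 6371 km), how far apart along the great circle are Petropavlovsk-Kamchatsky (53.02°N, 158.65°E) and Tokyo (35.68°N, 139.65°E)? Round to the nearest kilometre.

2434 km

Δλ = 139.65 − 158.65 = -19.00°.
Δφ = 35.68 − 53.02 = -17.34°.
a = sin²(Δφ/2) + cos φ₁ · cos φ₂ · sin²(Δλ/2) = 0.036034.
c = 2·atan2(√a, √(1−a)) = 0.38197 rad → d = 6371·c ≈ 2433.53 km.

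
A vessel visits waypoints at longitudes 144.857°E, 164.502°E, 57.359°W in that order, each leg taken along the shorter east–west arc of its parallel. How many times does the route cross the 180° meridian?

Leg 1: +144.857° → +164.502°, shortest Δλ = 19.645° (east) — does not cross 180°.
Leg 2: +164.502° → -57.359°, shortest Δλ = 138.139° (east) — crosses 180°.
Total crossings: 1.

1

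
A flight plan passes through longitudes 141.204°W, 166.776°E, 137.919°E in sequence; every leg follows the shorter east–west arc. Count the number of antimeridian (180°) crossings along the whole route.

1

Leg 1: -141.204° → +166.776°, shortest Δλ = -52.02° (west) — crosses 180°.
Leg 2: +166.776° → +137.919°, shortest Δλ = -28.857° (west) — does not cross 180°.
Total crossings: 1.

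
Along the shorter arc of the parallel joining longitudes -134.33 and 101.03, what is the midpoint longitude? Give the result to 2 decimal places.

Signed shortest Δλ from -134.33° to +101.03° is -124.64°.
Midpoint longitude = -134.33° + (-124.64°)/2 = -134.33° − 62.32° = -196.65°.
Normalise into (−180°, 180°]: +163.35°.
(The naïve average (-134.33 + +101.03)/2 = -16.65° is on the wrong side of the globe.)

+163.35°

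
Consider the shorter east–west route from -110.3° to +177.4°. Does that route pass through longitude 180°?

Yes

Naïve |177.4 − -110.3| = 287.7° > 180°, so the shorter arc goes the other way round — across 180°.
Signed shortest Δλ = ((177.4 − -110.3 + 180) mod 360) − 180 = -72.3°.
Going west by 72.3° from -110.3° passes through 180° before reaching +177.4°.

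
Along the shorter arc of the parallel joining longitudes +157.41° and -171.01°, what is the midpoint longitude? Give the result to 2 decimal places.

+173.20°

Signed shortest Δλ from +157.41° to -171.01° is +31.58°.
Midpoint longitude = +157.41° + (+31.58°)/2 = +157.41° + 15.79° = +173.20°.
(The naïve average (+157.41 + -171.01)/2 = -6.8° is on the wrong side of the globe.)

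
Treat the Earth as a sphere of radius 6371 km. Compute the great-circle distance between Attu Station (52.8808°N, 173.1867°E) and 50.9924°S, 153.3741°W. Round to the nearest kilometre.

11966 km

Δλ = -153.3741 − 173.1867 = -326.5608°; wrapped into (−180°, 180°]: 33.4392°.
Δφ = -50.9924 − 52.8808 = -103.8732°.
a = sin²(Δφ/2) + cos φ₁ · cos φ₂ · sin²(Δλ/2) = 0.651324.
c = 2·atan2(√a, √(1−a)) = 1.87827 rad → d = 6371·c ≈ 11966.44 km.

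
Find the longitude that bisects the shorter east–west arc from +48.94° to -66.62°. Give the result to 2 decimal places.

-8.84°

Signed shortest Δλ from +48.94° to -66.62° is -115.56°.
Midpoint longitude = +48.94° + (-115.56°)/2 = +48.94° − 57.78° = -8.84°.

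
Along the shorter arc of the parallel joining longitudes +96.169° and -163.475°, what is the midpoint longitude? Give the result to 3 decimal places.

+146.347°

Signed shortest Δλ from +96.169° to -163.475° is +100.356°.
Midpoint longitude = +96.169° + (+100.356°)/2 = +96.169° + 50.178° = +146.347°.
(The naïve average (+96.169 + -163.475)/2 = -33.653° is on the wrong side of the globe.)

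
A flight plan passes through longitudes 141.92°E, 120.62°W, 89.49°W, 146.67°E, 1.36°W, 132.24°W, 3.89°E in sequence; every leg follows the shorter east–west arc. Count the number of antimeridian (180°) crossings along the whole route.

Leg 1: +141.92° → -120.62°, shortest Δλ = 97.46° (east) — crosses 180°.
Leg 2: -120.62° → -89.49°, shortest Δλ = 31.13° (east) — does not cross 180°.
Leg 3: -89.49° → +146.67°, shortest Δλ = -123.84° (west) — crosses 180°.
Leg 4: +146.67° → -1.36°, shortest Δλ = -148.03° (west) — does not cross 180°.
Leg 5: -1.36° → -132.24°, shortest Δλ = -130.88° (west) — does not cross 180°.
Leg 6: -132.24° → +3.89°, shortest Δλ = 136.13° (east) — does not cross 180°.
Total crossings: 2.

2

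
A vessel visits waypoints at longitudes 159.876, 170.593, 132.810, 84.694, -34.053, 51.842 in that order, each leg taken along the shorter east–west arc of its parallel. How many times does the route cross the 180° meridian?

0

Leg 1: +159.876° → +170.593°, shortest Δλ = 10.717° (east) — does not cross 180°.
Leg 2: +170.593° → +132.810°, shortest Δλ = -37.783° (west) — does not cross 180°.
Leg 3: +132.810° → +84.694°, shortest Δλ = -48.116° (west) — does not cross 180°.
Leg 4: +84.694° → -34.053°, shortest Δλ = -118.747° (west) — does not cross 180°.
Leg 5: -34.053° → +51.842°, shortest Δλ = 85.895° (east) — does not cross 180°.
Total crossings: 0.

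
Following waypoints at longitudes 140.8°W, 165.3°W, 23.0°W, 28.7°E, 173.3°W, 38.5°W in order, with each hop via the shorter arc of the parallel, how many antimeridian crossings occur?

1

Leg 1: -140.8° → -165.3°, shortest Δλ = -24.5° (west) — does not cross 180°.
Leg 2: -165.3° → -23.0°, shortest Δλ = 142.3° (east) — does not cross 180°.
Leg 3: -23.0° → +28.7°, shortest Δλ = 51.7° (east) — does not cross 180°.
Leg 4: +28.7° → -173.3°, shortest Δλ = 158.0° (east) — crosses 180°.
Leg 5: -173.3° → -38.5°, shortest Δλ = 134.8° (east) — does not cross 180°.
Total crossings: 1.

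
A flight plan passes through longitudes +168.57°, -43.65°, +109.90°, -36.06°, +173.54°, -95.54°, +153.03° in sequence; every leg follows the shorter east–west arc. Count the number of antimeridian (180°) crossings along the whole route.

Leg 1: +168.57° → -43.65°, shortest Δλ = 147.78° (east) — crosses 180°.
Leg 2: -43.65° → +109.90°, shortest Δλ = 153.55° (east) — does not cross 180°.
Leg 3: +109.90° → -36.06°, shortest Δλ = -145.96° (west) — does not cross 180°.
Leg 4: -36.06° → +173.54°, shortest Δλ = -150.4° (west) — crosses 180°.
Leg 5: +173.54° → -95.54°, shortest Δλ = 90.92° (east) — crosses 180°.
Leg 6: -95.54° → +153.03°, shortest Δλ = -111.43° (west) — crosses 180°.
Total crossings: 4.

4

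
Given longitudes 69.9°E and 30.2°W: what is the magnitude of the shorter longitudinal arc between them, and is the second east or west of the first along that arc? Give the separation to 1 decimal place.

Raw difference: -30.2 − 69.9 = -100.1°.
Normalise into (−180°, 180°]: -100.1° stays -100.1°.
Negative ⇒ the second point lies to the west; separation 100.1°.

100.1° west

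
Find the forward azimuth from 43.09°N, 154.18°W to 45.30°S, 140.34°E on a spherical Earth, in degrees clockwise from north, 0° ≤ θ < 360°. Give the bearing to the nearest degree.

222°

Δλ = 140.34 − -154.18 = 294.52°; wrapped into (−180°, 180°]: -65.48°.
θ = atan2( sin Δλ · cos φ₂ , cos φ₁ · sin φ₂ − sin φ₁ · cos φ₂ · cos Δλ )
  = atan2(-0.63996, -0.71851) = -138.309° → normalised to [0°, 360°): 221.691°.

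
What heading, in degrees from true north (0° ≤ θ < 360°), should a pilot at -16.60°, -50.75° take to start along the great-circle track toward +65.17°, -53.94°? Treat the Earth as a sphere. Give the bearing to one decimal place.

Δλ = -53.94 − -50.75 = -3.19°.
θ = atan2( sin Δλ · cos φ₂ , cos φ₁ · sin φ₂ − sin φ₁ · cos φ₂ · cos Δλ )
  = atan2(-0.02337, 0.98952) = -1.353° → normalised to [0°, 360°): 358.647°.

358.6°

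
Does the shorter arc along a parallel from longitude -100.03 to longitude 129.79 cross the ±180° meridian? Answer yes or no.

Naïve |129.79 − -100.03| = 229.82° > 180°, so the shorter arc goes the other way round — across 180°.
Signed shortest Δλ = ((129.79 − -100.03 + 180) mod 360) − 180 = -130.18°.
Going west by 130.18° from -100.03° passes through 180° before reaching +129.79°.

Yes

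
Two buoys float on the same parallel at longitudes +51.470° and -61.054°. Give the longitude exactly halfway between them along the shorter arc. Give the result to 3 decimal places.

-4.792°

Signed shortest Δλ from +51.470° to -61.054° is -112.524°.
Midpoint longitude = +51.470° + (-112.524°)/2 = +51.470° − 56.262° = -4.792°.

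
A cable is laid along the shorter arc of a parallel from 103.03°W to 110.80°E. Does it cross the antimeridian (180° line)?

Yes

Naïve |110.80 − -103.03| = 213.83° > 180°, so the shorter arc goes the other way round — across 180°.
Signed shortest Δλ = ((110.80 − -103.03 + 180) mod 360) − 180 = -146.17°.
Going west by 146.17° from -103.03° passes through 180° before reaching +110.80°.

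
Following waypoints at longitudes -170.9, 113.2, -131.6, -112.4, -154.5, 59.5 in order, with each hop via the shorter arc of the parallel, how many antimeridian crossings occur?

3

Leg 1: -170.9° → +113.2°, shortest Δλ = -75.9° (west) — crosses 180°.
Leg 2: +113.2° → -131.6°, shortest Δλ = 115.2° (east) — crosses 180°.
Leg 3: -131.6° → -112.4°, shortest Δλ = 19.2° (east) — does not cross 180°.
Leg 4: -112.4° → -154.5°, shortest Δλ = -42.1° (west) — does not cross 180°.
Leg 5: -154.5° → +59.5°, shortest Δλ = -146.0° (west) — crosses 180°.
Total crossings: 3.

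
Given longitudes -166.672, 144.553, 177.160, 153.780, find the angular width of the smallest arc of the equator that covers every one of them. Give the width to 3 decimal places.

48.775°

Sort the longitudes: -166.672°, +144.553°, +153.780°, +177.160°.
Eastward gaps between consecutive values (wrapping around): 311.225°, 9.227°, 23.380°, 16.168°.
Largest gap = 311.225° ⇒ minimal covering band is its complement: 360° − 311.225° = 48.775°.
Band runs from +144.553° eastward to -166.672°, crossing the antimeridian.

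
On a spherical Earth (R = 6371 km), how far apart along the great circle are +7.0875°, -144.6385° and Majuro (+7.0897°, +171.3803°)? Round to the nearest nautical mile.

Δλ = 171.3803 − -144.6385 = 316.0188°; wrapped into (−180°, 180°]: -43.9812°.
Δφ = 7.0897 − 7.0875 = 0.0022°.
a = sin²(Δφ/2) + cos φ₁ · cos φ₂ · sin²(Δλ/2) = 0.138081.
c = 2·atan2(√a, √(1−a)) = 0.76145 rad → d = 6371·c ≈ 4851.18 km ≈ 2619.43 nmi.

2619 nmi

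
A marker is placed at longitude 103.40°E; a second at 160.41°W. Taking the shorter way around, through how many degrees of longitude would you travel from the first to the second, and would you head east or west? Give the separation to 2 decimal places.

96.19° east

Raw difference: -160.41 − 103.40 = -263.81°.
Normalise into (−180°, 180°]: -263.81° + 360° = 96.19°.
Positive ⇒ the second point lies to the east; separation 96.19°.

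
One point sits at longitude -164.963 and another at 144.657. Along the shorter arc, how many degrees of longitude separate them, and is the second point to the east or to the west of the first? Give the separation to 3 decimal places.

50.380° west

Raw difference: 144.657 − -164.963 = 309.62°.
Normalise into (−180°, 180°]: 309.62° − 360° = -50.38°.
Negative ⇒ the second point lies to the west; separation 50.380°.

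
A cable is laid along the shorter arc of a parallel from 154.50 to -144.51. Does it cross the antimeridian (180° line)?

Yes

Naïve |-144.51 − 154.50| = 299.01° > 180°, so the shorter arc goes the other way round — across 180°.
Signed shortest Δλ = ((-144.51 − 154.50 + 180) mod 360) − 180 = 60.99°.
Going east by 60.99° from +154.50° passes through 180° before reaching -144.51°.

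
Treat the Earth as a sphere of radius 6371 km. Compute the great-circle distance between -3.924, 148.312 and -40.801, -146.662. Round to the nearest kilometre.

Δλ = -146.662 − 148.312 = -294.974°; wrapped into (−180°, 180°]: 65.026°.
Δφ = -40.801 − -3.924 = -36.877°.
a = sin²(Δφ/2) + cos φ₁ · cos φ₂ · sin²(Δλ/2) = 0.318214.
c = 2·atan2(√a, √(1−a)) = 1.19870 rad → d = 6371·c ≈ 7636.90 km.

7637 km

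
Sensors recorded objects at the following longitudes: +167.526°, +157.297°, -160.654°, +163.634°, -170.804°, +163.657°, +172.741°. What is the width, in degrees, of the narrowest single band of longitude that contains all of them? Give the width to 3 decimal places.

Sort the longitudes: -170.804°, -160.654°, +157.297°, +163.634°, +163.657°, +167.526°, +172.741°.
Eastward gaps between consecutive values (wrapping around): 10.150°, 317.951°, 6.337°, 0.023°, 3.869°, 5.215°, 16.455°.
Largest gap = 317.951° ⇒ minimal covering band is its complement: 360° − 317.951° = 42.049°.
Band runs from +157.297° eastward to -160.654°, crossing the antimeridian.

42.049°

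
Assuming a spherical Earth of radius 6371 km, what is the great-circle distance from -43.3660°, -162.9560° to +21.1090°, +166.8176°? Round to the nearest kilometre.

7806 km

Δλ = 166.8176 − -162.9560 = 329.7736°; wrapped into (−180°, 180°]: -30.2264°.
Δφ = 21.1090 − -43.3660 = 64.4750°.
a = sin²(Δφ/2) + cos φ₁ · cos φ₂ · sin²(Δλ/2) = 0.330651.
c = 2·atan2(√a, √(1−a)) = 1.22526 rad → d = 6371·c ≈ 7806.15 km.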